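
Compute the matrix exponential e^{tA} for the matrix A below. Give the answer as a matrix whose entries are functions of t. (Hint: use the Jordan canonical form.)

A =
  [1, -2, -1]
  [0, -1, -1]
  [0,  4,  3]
e^{tA} =
  [exp(t), -2*t*exp(t), -t*exp(t)]
  [0, -2*t*exp(t) + exp(t), -t*exp(t)]
  [0, 4*t*exp(t), 2*t*exp(t) + exp(t)]

Strategy: write A = P · J · P⁻¹ where J is a Jordan canonical form, so e^{tA} = P · e^{tJ} · P⁻¹, and e^{tJ} can be computed block-by-block.

A has Jordan form
J =
  [1, 1, 0]
  [0, 1, 0]
  [0, 0, 1]
(up to reordering of blocks).

Per-block formulas:
  For a 2×2 Jordan block J_2(1): exp(t · J_2(1)) = e^(1t)·(I + t·N), where N is the 2×2 nilpotent shift.
  For a 1×1 block at λ = 1: exp(t · [1]) = [e^(1t)].

After assembling e^{tJ} and conjugating by P, we get:

e^{tA} =
  [exp(t), -2*t*exp(t), -t*exp(t)]
  [0, -2*t*exp(t) + exp(t), -t*exp(t)]
  [0, 4*t*exp(t), 2*t*exp(t) + exp(t)]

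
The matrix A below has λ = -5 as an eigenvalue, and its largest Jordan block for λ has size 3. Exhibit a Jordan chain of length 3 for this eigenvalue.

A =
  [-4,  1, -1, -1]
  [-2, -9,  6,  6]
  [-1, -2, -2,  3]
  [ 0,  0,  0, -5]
A Jordan chain for λ = -5 of length 3:
v_1 = (-1, 2, 1, 0)ᵀ
v_2 = (1, -4, -2, 0)ᵀ
v_3 = (0, 1, 0, 0)ᵀ

Let N = A − (-5)·I. We want v_3 with N^3 v_3 = 0 but N^2 v_3 ≠ 0; then v_{j-1} := N · v_j for j = 3, …, 2.

Pick v_3 = (0, 1, 0, 0)ᵀ.
Then v_2 = N · v_3 = (1, -4, -2, 0)ᵀ.
Then v_1 = N · v_2 = (-1, 2, 1, 0)ᵀ.

Sanity check: (A − (-5)·I) v_1 = (0, 0, 0, 0)ᵀ = 0. ✓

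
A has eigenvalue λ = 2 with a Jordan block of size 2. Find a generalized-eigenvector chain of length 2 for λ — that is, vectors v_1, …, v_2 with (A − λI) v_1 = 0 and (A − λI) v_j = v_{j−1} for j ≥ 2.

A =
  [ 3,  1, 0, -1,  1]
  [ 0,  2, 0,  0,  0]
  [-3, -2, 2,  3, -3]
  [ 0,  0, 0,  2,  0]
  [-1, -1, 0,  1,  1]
A Jordan chain for λ = 2 of length 2:
v_1 = (1, 0, -3, 0, -1)ᵀ
v_2 = (1, 0, 0, 0, 0)ᵀ

Let N = A − (2)·I. We want v_2 with N^2 v_2 = 0 but N^1 v_2 ≠ 0; then v_{j-1} := N · v_j for j = 2, …, 2.

Pick v_2 = (1, 0, 0, 0, 0)ᵀ.
Then v_1 = N · v_2 = (1, 0, -3, 0, -1)ᵀ.

Sanity check: (A − (2)·I) v_1 = (0, 0, 0, 0, 0)ᵀ = 0. ✓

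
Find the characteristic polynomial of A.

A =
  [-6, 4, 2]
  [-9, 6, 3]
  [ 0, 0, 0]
x^3

Expanding det(x·I − A) (e.g. by cofactor expansion or by noting that A is similar to its Jordan form J, which has the same characteristic polynomial as A) gives
  χ_A(x) = x^3
which factors as x^3. The eigenvalues (with algebraic multiplicities) are λ = 0 with multiplicity 3.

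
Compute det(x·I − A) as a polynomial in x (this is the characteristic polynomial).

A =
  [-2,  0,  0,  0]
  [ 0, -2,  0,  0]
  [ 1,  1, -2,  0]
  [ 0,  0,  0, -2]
x^4 + 8*x^3 + 24*x^2 + 32*x + 16

Expanding det(x·I − A) (e.g. by cofactor expansion or by noting that A is similar to its Jordan form J, which has the same characteristic polynomial as A) gives
  χ_A(x) = x^4 + 8*x^3 + 24*x^2 + 32*x + 16
which factors as (x + 2)^4. The eigenvalues (with algebraic multiplicities) are λ = -2 with multiplicity 4.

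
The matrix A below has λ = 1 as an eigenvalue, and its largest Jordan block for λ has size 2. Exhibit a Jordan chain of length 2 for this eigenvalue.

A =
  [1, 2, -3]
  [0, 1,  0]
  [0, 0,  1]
A Jordan chain for λ = 1 of length 2:
v_1 = (2, 0, 0)ᵀ
v_2 = (0, 1, 0)ᵀ

Let N = A − (1)·I. We want v_2 with N^2 v_2 = 0 but N^1 v_2 ≠ 0; then v_{j-1} := N · v_j for j = 2, …, 2.

Pick v_2 = (0, 1, 0)ᵀ.
Then v_1 = N · v_2 = (2, 0, 0)ᵀ.

Sanity check: (A − (1)·I) v_1 = (0, 0, 0)ᵀ = 0. ✓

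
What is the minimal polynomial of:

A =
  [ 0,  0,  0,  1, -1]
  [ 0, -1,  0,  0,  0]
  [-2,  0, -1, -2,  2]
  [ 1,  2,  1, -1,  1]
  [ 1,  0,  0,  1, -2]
x^3 + 3*x^2 + 3*x + 1

The characteristic polynomial is χ_A(x) = (x + 1)^5, so the eigenvalues are known. The minimal polynomial is
  m_A(x) = Π_λ (x − λ)^{k_λ}
where k_λ is the size of the *largest* Jordan block for λ (equivalently, the smallest k with (A − λI)^k v = 0 for every generalised eigenvector v of λ).

  λ = -1: largest Jordan block has size 3, contributing (x + 1)^3

So m_A(x) = (x + 1)^3 = x^3 + 3*x^2 + 3*x + 1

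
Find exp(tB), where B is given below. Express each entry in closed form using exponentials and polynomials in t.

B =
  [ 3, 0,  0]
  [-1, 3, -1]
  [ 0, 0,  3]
e^{tB} =
  [exp(3*t), 0, 0]
  [-t*exp(3*t), exp(3*t), -t*exp(3*t)]
  [0, 0, exp(3*t)]

Strategy: write B = P · J · P⁻¹ where J is a Jordan canonical form, so e^{tB} = P · e^{tJ} · P⁻¹, and e^{tJ} can be computed block-by-block.

B has Jordan form
J =
  [3, 1, 0]
  [0, 3, 0]
  [0, 0, 3]
(up to reordering of blocks).

Per-block formulas:
  For a 1×1 block at λ = 3: exp(t · [3]) = [e^(3t)].
  For a 2×2 Jordan block J_2(3): exp(t · J_2(3)) = e^(3t)·(I + t·N), where N is the 2×2 nilpotent shift.

After assembling e^{tJ} and conjugating by P, we get:

e^{tB} =
  [exp(3*t), 0, 0]
  [-t*exp(3*t), exp(3*t), -t*exp(3*t)]
  [0, 0, exp(3*t)]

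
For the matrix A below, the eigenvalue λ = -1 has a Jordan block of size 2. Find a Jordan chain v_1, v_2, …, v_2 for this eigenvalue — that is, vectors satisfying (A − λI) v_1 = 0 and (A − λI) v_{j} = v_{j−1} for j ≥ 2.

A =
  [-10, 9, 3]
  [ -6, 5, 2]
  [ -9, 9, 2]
A Jordan chain for λ = -1 of length 2:
v_1 = (-9, -6, -9)ᵀ
v_2 = (1, 0, 0)ᵀ

Let N = A − (-1)·I. We want v_2 with N^2 v_2 = 0 but N^1 v_2 ≠ 0; then v_{j-1} := N · v_j for j = 2, …, 2.

Pick v_2 = (1, 0, 0)ᵀ.
Then v_1 = N · v_2 = (-9, -6, -9)ᵀ.

Sanity check: (A − (-1)·I) v_1 = (0, 0, 0)ᵀ = 0. ✓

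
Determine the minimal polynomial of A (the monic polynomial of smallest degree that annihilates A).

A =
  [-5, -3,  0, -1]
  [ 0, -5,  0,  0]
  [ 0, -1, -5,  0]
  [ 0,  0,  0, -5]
x^2 + 10*x + 25

The characteristic polynomial is χ_A(x) = (x + 5)^4, so the eigenvalues are known. The minimal polynomial is
  m_A(x) = Π_λ (x − λ)^{k_λ}
where k_λ is the size of the *largest* Jordan block for λ (equivalently, the smallest k with (A − λI)^k v = 0 for every generalised eigenvector v of λ).

  λ = -5: largest Jordan block has size 2, contributing (x + 5)^2

So m_A(x) = (x + 5)^2 = x^2 + 10*x + 25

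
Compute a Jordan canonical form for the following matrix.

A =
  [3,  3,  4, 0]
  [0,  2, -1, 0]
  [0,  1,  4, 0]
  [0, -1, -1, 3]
J_3(3) ⊕ J_1(3)

The characteristic polynomial is
  det(x·I − A) = x^4 - 12*x^3 + 54*x^2 - 108*x + 81 = (x - 3)^4

Eigenvalues and multiplicities (the geometric multiplicity of λ is n − rank(A − λI), which equals the number of Jordan blocks for λ):
  λ = 3: algebraic multiplicity = 4, geometric multiplicity = 2

Determining the block sizes for each eigenvalue:
  λ = 3: with am = 4 and gm = 2, the partition is not yet determined (e.g. several partitions of 4 into 2 parts exist). Let N = A − (3)·I. Computing rank(N^1) = 2, rank(N^2) = 1, rank(N^3) = 0; the number of blocks of size ≥ j is rank(N^{j−1}) − rank(N^j), giving [2, 1, 1]. So we have 1 block(s) of size 3, 1 block(s) of size 1 → block sizes [3, 1]

Assembling the blocks gives a Jordan form
J =
  [3, 1, 0, 0]
  [0, 3, 1, 0]
  [0, 0, 3, 0]
  [0, 0, 0, 3]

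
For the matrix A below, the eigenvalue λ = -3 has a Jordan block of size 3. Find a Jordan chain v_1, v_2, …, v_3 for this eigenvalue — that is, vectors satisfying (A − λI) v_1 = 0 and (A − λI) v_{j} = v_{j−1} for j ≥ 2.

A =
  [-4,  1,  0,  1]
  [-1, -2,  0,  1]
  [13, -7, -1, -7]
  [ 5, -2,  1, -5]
A Jordan chain for λ = -3 of length 3:
v_1 = (5, 5, -15, 0)ᵀ
v_2 = (-1, -1, 13, 5)ᵀ
v_3 = (1, 0, 0, 0)ᵀ

Let N = A − (-3)·I. We want v_3 with N^3 v_3 = 0 but N^2 v_3 ≠ 0; then v_{j-1} := N · v_j for j = 3, …, 2.

Pick v_3 = (1, 0, 0, 0)ᵀ.
Then v_2 = N · v_3 = (-1, -1, 13, 5)ᵀ.
Then v_1 = N · v_2 = (5, 5, -15, 0)ᵀ.

Sanity check: (A − (-3)·I) v_1 = (0, 0, 0, 0)ᵀ = 0. ✓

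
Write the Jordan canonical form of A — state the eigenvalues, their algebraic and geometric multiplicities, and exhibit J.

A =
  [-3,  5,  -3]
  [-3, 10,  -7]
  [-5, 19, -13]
J_3(-2)

The characteristic polynomial is
  det(x·I − A) = x^3 + 6*x^2 + 12*x + 8 = (x + 2)^3

Eigenvalues and multiplicities (the geometric multiplicity of λ is n − rank(A − λI), which equals the number of Jordan blocks for λ):
  λ = -2: algebraic multiplicity = 3, geometric multiplicity = 1

Determining the block sizes for each eigenvalue:
  λ = -2: one block (gm = 1), so the single block has size am = 3 → block sizes [3]

Assembling the blocks gives a Jordan form
J =
  [-2,  1,  0]
  [ 0, -2,  1]
  [ 0,  0, -2]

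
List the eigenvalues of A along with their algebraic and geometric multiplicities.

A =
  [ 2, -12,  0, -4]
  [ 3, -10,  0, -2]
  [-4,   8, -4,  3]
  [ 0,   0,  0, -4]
λ = -4: alg = 4, geom = 2

Step 1 — factor the characteristic polynomial to read off the algebraic multiplicities:
  χ_A(x) = (x + 4)^4

Step 2 — compute geometric multiplicities via the rank-nullity identity g(λ) = n − rank(A − λI):
  rank(A − (-4)·I) = 2, so dim ker(A − (-4)·I) = n − 2 = 2

Summary:
  λ = -4: algebraic multiplicity = 4, geometric multiplicity = 2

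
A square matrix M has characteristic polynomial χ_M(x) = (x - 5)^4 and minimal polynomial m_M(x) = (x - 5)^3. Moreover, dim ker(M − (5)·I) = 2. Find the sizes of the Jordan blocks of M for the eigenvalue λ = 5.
Block sizes for λ = 5: [3, 1]

Step 1 — from the characteristic polynomial, algebraic multiplicity of λ = 5 is 4. From dim ker(M − (5)·I) = 2, there are exactly 2 Jordan blocks for λ = 5.
Step 2 — from the minimal polynomial, the factor (x − 5)^3 tells us the largest block for λ = 5 has size 3.
Step 3 — with total size 4, 2 blocks, and largest block 3, the block sizes (in nonincreasing order) are [3, 1].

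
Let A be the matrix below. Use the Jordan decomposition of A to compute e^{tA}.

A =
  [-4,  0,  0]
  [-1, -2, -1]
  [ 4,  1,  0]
e^{tA} =
  [exp(-4*t), 0, 0]
  [-t*exp(-t), -t*exp(-t) + exp(-t), -t*exp(-t)]
  [t*exp(-t) + exp(-t) - exp(-4*t), t*exp(-t), t*exp(-t) + exp(-t)]

Strategy: write A = P · J · P⁻¹ where J is a Jordan canonical form, so e^{tA} = P · e^{tJ} · P⁻¹, and e^{tJ} can be computed block-by-block.

A has Jordan form
J =
  [-4,  0,  0]
  [ 0, -1,  1]
  [ 0,  0, -1]
(up to reordering of blocks).

Per-block formulas:
  For a 1×1 block at λ = -4: exp(t · [-4]) = [e^(-4t)].
  For a 2×2 Jordan block J_2(-1): exp(t · J_2(-1)) = e^(-1t)·(I + t·N), where N is the 2×2 nilpotent shift.

After assembling e^{tJ} and conjugating by P, we get:

e^{tA} =
  [exp(-4*t), 0, 0]
  [-t*exp(-t), -t*exp(-t) + exp(-t), -t*exp(-t)]
  [t*exp(-t) + exp(-t) - exp(-4*t), t*exp(-t), t*exp(-t) + exp(-t)]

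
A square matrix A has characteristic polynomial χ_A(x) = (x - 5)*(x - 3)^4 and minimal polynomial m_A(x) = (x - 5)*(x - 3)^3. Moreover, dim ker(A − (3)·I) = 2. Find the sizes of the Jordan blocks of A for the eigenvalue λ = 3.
Block sizes for λ = 3: [3, 1]

Step 1 — from the characteristic polynomial, algebraic multiplicity of λ = 3 is 4. From dim ker(A − (3)·I) = 2, there are exactly 2 Jordan blocks for λ = 3.
Step 2 — from the minimal polynomial, the factor (x − 3)^3 tells us the largest block for λ = 3 has size 3.
Step 3 — with total size 4, 2 blocks, and largest block 3, the block sizes (in nonincreasing order) are [3, 1].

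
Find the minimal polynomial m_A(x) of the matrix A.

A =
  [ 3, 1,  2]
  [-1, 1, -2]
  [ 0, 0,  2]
x^2 - 4*x + 4

The characteristic polynomial is χ_A(x) = (x - 2)^3, so the eigenvalues are known. The minimal polynomial is
  m_A(x) = Π_λ (x − λ)^{k_λ}
where k_λ is the size of the *largest* Jordan block for λ (equivalently, the smallest k with (A − λI)^k v = 0 for every generalised eigenvector v of λ).

  λ = 2: largest Jordan block has size 2, contributing (x − 2)^2

So m_A(x) = (x - 2)^2 = x^2 - 4*x + 4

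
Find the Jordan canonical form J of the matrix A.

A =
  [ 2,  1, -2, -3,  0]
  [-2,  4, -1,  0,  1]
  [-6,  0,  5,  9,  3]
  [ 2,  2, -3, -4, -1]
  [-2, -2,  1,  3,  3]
J_3(2) ⊕ J_2(2)

The characteristic polynomial is
  det(x·I − A) = x^5 - 10*x^4 + 40*x^3 - 80*x^2 + 80*x - 32 = (x - 2)^5

Eigenvalues and multiplicities (the geometric multiplicity of λ is n − rank(A − λI), which equals the number of Jordan blocks for λ):
  λ = 2: algebraic multiplicity = 5, geometric multiplicity = 2

Determining the block sizes for each eigenvalue:
  λ = 2: with am = 5 and gm = 2, the partition is not yet determined (e.g. several partitions of 5 into 2 parts exist). Let N = A − (2)·I. Computing rank(N^1) = 3, rank(N^2) = 1, rank(N^3) = 0; the number of blocks of size ≥ j is rank(N^{j−1}) − rank(N^j), giving [2, 2, 1]. So we have 1 block(s) of size 3, 1 block(s) of size 2 → block sizes [3, 2]

Assembling the blocks gives a Jordan form
J =
  [2, 1, 0, 0, 0]
  [0, 2, 1, 0, 0]
  [0, 0, 2, 0, 0]
  [0, 0, 0, 2, 1]
  [0, 0, 0, 0, 2]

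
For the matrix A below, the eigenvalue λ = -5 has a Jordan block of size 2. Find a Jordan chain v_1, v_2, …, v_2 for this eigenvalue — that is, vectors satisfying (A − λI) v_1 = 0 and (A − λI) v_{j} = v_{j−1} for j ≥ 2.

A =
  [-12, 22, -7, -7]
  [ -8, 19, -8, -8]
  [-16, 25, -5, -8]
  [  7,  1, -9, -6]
A Jordan chain for λ = -5 of length 2:
v_1 = (2, 0, 2, -4)ᵀ
v_2 = (3, 2, 3, 0)ᵀ

Let N = A − (-5)·I. We want v_2 with N^2 v_2 = 0 but N^1 v_2 ≠ 0; then v_{j-1} := N · v_j for j = 2, …, 2.

Pick v_2 = (3, 2, 3, 0)ᵀ.
Then v_1 = N · v_2 = (2, 0, 2, -4)ᵀ.

Sanity check: (A − (-5)·I) v_1 = (0, 0, 0, 0)ᵀ = 0. ✓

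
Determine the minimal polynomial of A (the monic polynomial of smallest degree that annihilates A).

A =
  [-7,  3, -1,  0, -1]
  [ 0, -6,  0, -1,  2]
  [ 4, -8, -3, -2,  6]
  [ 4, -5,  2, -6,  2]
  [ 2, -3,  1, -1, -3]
x^3 + 15*x^2 + 75*x + 125

The characteristic polynomial is χ_A(x) = (x + 5)^5, so the eigenvalues are known. The minimal polynomial is
  m_A(x) = Π_λ (x − λ)^{k_λ}
where k_λ is the size of the *largest* Jordan block for λ (equivalently, the smallest k with (A − λI)^k v = 0 for every generalised eigenvector v of λ).

  λ = -5: largest Jordan block has size 3, contributing (x + 5)^3

So m_A(x) = (x + 5)^3 = x^3 + 15*x^2 + 75*x + 125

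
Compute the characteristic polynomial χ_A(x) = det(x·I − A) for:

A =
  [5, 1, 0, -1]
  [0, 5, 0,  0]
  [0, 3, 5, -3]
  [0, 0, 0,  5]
x^4 - 20*x^3 + 150*x^2 - 500*x + 625

Expanding det(x·I − A) (e.g. by cofactor expansion or by noting that A is similar to its Jordan form J, which has the same characteristic polynomial as A) gives
  χ_A(x) = x^4 - 20*x^3 + 150*x^2 - 500*x + 625
which factors as (x - 5)^4. The eigenvalues (with algebraic multiplicities) are λ = 5 with multiplicity 4.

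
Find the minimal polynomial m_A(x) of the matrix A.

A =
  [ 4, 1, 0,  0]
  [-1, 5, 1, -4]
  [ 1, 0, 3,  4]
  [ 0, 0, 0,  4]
x^3 - 12*x^2 + 48*x - 64

The characteristic polynomial is χ_A(x) = (x - 4)^4, so the eigenvalues are known. The minimal polynomial is
  m_A(x) = Π_λ (x − λ)^{k_λ}
where k_λ is the size of the *largest* Jordan block for λ (equivalently, the smallest k with (A − λI)^k v = 0 for every generalised eigenvector v of λ).

  λ = 4: largest Jordan block has size 3, contributing (x − 4)^3

So m_A(x) = (x - 4)^3 = x^3 - 12*x^2 + 48*x - 64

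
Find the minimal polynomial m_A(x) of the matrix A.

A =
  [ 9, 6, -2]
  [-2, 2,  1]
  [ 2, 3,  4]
x^2 - 10*x + 25

The characteristic polynomial is χ_A(x) = (x - 5)^3, so the eigenvalues are known. The minimal polynomial is
  m_A(x) = Π_λ (x − λ)^{k_λ}
where k_λ is the size of the *largest* Jordan block for λ (equivalently, the smallest k with (A − λI)^k v = 0 for every generalised eigenvector v of λ).

  λ = 5: largest Jordan block has size 2, contributing (x − 5)^2

So m_A(x) = (x - 5)^2 = x^2 - 10*x + 25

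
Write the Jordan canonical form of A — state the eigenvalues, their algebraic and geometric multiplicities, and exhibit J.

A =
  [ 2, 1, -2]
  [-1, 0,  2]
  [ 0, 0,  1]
J_2(1) ⊕ J_1(1)

The characteristic polynomial is
  det(x·I − A) = x^3 - 3*x^2 + 3*x - 1 = (x - 1)^3

Eigenvalues and multiplicities (the geometric multiplicity of λ is n − rank(A − λI), which equals the number of Jordan blocks for λ):
  λ = 1: algebraic multiplicity = 3, geometric multiplicity = 2

Determining the block sizes for each eigenvalue:
  λ = 1: 2 blocks summing to 3 forces exactly one block of size 2 and the rest size 1 → block sizes [2, 1]

Assembling the blocks gives a Jordan form
J =
  [1, 1, 0]
  [0, 1, 0]
  [0, 0, 1]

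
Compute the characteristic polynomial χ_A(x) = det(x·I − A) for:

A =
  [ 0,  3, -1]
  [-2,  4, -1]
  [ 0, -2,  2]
x^3 - 6*x^2 + 12*x - 8

Expanding det(x·I − A) (e.g. by cofactor expansion or by noting that A is similar to its Jordan form J, which has the same characteristic polynomial as A) gives
  χ_A(x) = x^3 - 6*x^2 + 12*x - 8
which factors as (x - 2)^3. The eigenvalues (with algebraic multiplicities) are λ = 2 with multiplicity 3.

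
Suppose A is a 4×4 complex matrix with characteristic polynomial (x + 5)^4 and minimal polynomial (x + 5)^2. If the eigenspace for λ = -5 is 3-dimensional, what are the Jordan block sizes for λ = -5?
Block sizes for λ = -5: [2, 1, 1]

Step 1 — from the characteristic polynomial, algebraic multiplicity of λ = -5 is 4. From dim ker(A − (-5)·I) = 3, there are exactly 3 Jordan blocks for λ = -5.
Step 2 — from the minimal polynomial, the factor (x + 5)^2 tells us the largest block for λ = -5 has size 2.
Step 3 — with total size 4, 3 blocks, and largest block 2, the block sizes (in nonincreasing order) are [2, 1, 1].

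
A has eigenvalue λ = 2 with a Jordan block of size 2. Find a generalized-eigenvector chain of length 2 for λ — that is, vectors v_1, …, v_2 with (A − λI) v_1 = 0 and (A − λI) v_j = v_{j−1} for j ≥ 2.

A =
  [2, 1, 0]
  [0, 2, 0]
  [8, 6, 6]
A Jordan chain for λ = 2 of length 2:
v_1 = (-1, 0, 2)ᵀ
v_2 = (1, -1, 0)ᵀ

Let N = A − (2)·I. We want v_2 with N^2 v_2 = 0 but N^1 v_2 ≠ 0; then v_{j-1} := N · v_j for j = 2, …, 2.

Pick v_2 = (1, -1, 0)ᵀ.
Then v_1 = N · v_2 = (-1, 0, 2)ᵀ.

Sanity check: (A − (2)·I) v_1 = (0, 0, 0)ᵀ = 0. ✓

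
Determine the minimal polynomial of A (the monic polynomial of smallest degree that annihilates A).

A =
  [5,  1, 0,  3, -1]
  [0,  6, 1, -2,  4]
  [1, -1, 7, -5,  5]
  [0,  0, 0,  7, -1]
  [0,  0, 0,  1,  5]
x^3 - 18*x^2 + 108*x - 216

The characteristic polynomial is χ_A(x) = (x - 6)^5, so the eigenvalues are known. The minimal polynomial is
  m_A(x) = Π_λ (x − λ)^{k_λ}
where k_λ is the size of the *largest* Jordan block for λ (equivalently, the smallest k with (A − λI)^k v = 0 for every generalised eigenvector v of λ).

  λ = 6: largest Jordan block has size 3, contributing (x − 6)^3

So m_A(x) = (x - 6)^3 = x^3 - 18*x^2 + 108*x - 216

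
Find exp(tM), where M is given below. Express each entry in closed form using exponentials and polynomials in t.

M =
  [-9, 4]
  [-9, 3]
e^{tM} =
  [-6*t*exp(-3*t) + exp(-3*t), 4*t*exp(-3*t)]
  [-9*t*exp(-3*t), 6*t*exp(-3*t) + exp(-3*t)]

Strategy: write M = P · J · P⁻¹ where J is a Jordan canonical form, so e^{tM} = P · e^{tJ} · P⁻¹, and e^{tJ} can be computed block-by-block.

M has Jordan form
J =
  [-3,  1]
  [ 0, -3]
(up to reordering of blocks).

Per-block formulas:
  For a 2×2 Jordan block J_2(-3): exp(t · J_2(-3)) = e^(-3t)·(I + t·N), where N is the 2×2 nilpotent shift.

After assembling e^{tJ} and conjugating by P, we get:

e^{tM} =
  [-6*t*exp(-3*t) + exp(-3*t), 4*t*exp(-3*t)]
  [-9*t*exp(-3*t), 6*t*exp(-3*t) + exp(-3*t)]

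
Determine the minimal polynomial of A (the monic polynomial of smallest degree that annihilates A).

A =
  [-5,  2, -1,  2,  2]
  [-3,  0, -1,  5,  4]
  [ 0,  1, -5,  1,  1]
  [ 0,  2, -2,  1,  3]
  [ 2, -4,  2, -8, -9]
x^5 + 18*x^4 + 129*x^3 + 460*x^2 + 816*x + 576

The characteristic polynomial is χ_A(x) = (x + 3)^2*(x + 4)^3, so the eigenvalues are known. The minimal polynomial is
  m_A(x) = Π_λ (x − λ)^{k_λ}
where k_λ is the size of the *largest* Jordan block for λ (equivalently, the smallest k with (A − λI)^k v = 0 for every generalised eigenvector v of λ).

  λ = -4: largest Jordan block has size 3, contributing (x + 4)^3
  λ = -3: largest Jordan block has size 2, contributing (x + 3)^2

So m_A(x) = (x + 3)^2*(x + 4)^3 = x^5 + 18*x^4 + 129*x^3 + 460*x^2 + 816*x + 576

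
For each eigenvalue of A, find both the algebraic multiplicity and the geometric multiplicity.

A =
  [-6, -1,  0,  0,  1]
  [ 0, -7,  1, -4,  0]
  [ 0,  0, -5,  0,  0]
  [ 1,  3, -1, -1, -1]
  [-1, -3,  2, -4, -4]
λ = -5: alg = 4, geom = 2; λ = -3: alg = 1, geom = 1

Step 1 — factor the characteristic polynomial to read off the algebraic multiplicities:
  χ_A(x) = (x + 3)*(x + 5)^4

Step 2 — compute geometric multiplicities via the rank-nullity identity g(λ) = n − rank(A − λI):
  rank(A − (-5)·I) = 3, so dim ker(A − (-5)·I) = n − 3 = 2
  rank(A − (-3)·I) = 4, so dim ker(A − (-3)·I) = n − 4 = 1

Summary:
  λ = -5: algebraic multiplicity = 4, geometric multiplicity = 2
  λ = -3: algebraic multiplicity = 1, geometric multiplicity = 1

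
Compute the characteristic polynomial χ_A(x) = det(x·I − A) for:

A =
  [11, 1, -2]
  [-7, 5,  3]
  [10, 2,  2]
x^3 - 18*x^2 + 108*x - 216

Expanding det(x·I − A) (e.g. by cofactor expansion or by noting that A is similar to its Jordan form J, which has the same characteristic polynomial as A) gives
  χ_A(x) = x^3 - 18*x^2 + 108*x - 216
which factors as (x - 6)^3. The eigenvalues (with algebraic multiplicities) are λ = 6 with multiplicity 3.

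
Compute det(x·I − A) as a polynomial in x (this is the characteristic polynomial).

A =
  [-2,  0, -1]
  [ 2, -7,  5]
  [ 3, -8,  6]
x^3 + 3*x^2 + 3*x + 1

Expanding det(x·I − A) (e.g. by cofactor expansion or by noting that A is similar to its Jordan form J, which has the same characteristic polynomial as A) gives
  χ_A(x) = x^3 + 3*x^2 + 3*x + 1
which factors as (x + 1)^3. The eigenvalues (with algebraic multiplicities) are λ = -1 with multiplicity 3.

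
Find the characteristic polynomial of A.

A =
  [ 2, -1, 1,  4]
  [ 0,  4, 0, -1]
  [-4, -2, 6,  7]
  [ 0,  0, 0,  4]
x^4 - 16*x^3 + 96*x^2 - 256*x + 256

Expanding det(x·I − A) (e.g. by cofactor expansion or by noting that A is similar to its Jordan form J, which has the same characteristic polynomial as A) gives
  χ_A(x) = x^4 - 16*x^3 + 96*x^2 - 256*x + 256
which factors as (x - 4)^4. The eigenvalues (with algebraic multiplicities) are λ = 4 with multiplicity 4.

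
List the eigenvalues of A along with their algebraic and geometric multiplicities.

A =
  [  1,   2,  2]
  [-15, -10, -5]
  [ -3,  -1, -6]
λ = -5: alg = 3, geom = 2

Step 1 — factor the characteristic polynomial to read off the algebraic multiplicities:
  χ_A(x) = (x + 5)^3

Step 2 — compute geometric multiplicities via the rank-nullity identity g(λ) = n − rank(A − λI):
  rank(A − (-5)·I) = 1, so dim ker(A − (-5)·I) = n − 1 = 2

Summary:
  λ = -5: algebraic multiplicity = 3, geometric multiplicity = 2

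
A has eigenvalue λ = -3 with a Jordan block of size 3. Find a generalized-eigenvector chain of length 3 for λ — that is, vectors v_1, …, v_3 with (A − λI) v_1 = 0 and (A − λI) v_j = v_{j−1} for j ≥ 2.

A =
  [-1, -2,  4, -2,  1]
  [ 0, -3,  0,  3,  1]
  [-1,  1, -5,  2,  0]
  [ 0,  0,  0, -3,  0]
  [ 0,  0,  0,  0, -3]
A Jordan chain for λ = -3 of length 3:
v_1 = (-2, 0, 1, 0, 0)ᵀ
v_2 = (-2, 3, 2, 0, 0)ᵀ
v_3 = (0, 0, 0, 1, 0)ᵀ

Let N = A − (-3)·I. We want v_3 with N^3 v_3 = 0 but N^2 v_3 ≠ 0; then v_{j-1} := N · v_j for j = 3, …, 2.

Pick v_3 = (0, 0, 0, 1, 0)ᵀ.
Then v_2 = N · v_3 = (-2, 3, 2, 0, 0)ᵀ.
Then v_1 = N · v_2 = (-2, 0, 1, 0, 0)ᵀ.

Sanity check: (A − (-3)·I) v_1 = (0, 0, 0, 0, 0)ᵀ = 0. ✓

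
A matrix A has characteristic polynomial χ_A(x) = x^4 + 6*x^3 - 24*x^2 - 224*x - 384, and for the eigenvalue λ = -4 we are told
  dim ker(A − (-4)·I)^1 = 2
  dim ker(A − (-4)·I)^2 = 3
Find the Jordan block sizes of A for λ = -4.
Block sizes for λ = -4: [2, 1]

From the dimensions of kernels of powers, the number of Jordan blocks of size at least j is d_j − d_{j−1} where d_j = dim ker(N^j) (with d_0 = 0). Computing the differences gives [2, 1].
The number of blocks of size exactly k is (#blocks of size ≥ k) − (#blocks of size ≥ k + 1), so the partition is: 1 block(s) of size 1, 1 block(s) of size 2.
In nonincreasing order the block sizes are [2, 1].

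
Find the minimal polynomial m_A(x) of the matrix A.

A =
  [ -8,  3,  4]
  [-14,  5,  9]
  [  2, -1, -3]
x^3 + 6*x^2 + 12*x + 8

The characteristic polynomial is χ_A(x) = (x + 2)^3, so the eigenvalues are known. The minimal polynomial is
  m_A(x) = Π_λ (x − λ)^{k_λ}
where k_λ is the size of the *largest* Jordan block for λ (equivalently, the smallest k with (A − λI)^k v = 0 for every generalised eigenvector v of λ).

  λ = -2: largest Jordan block has size 3, contributing (x + 2)^3

So m_A(x) = (x + 2)^3 = x^3 + 6*x^2 + 12*x + 8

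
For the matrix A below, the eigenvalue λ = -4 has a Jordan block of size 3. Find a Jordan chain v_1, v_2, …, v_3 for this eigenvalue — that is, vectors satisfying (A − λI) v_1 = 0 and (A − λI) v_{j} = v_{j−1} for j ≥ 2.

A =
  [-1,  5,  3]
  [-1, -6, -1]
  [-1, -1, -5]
A Jordan chain for λ = -4 of length 3:
v_1 = (1, 0, -1)ᵀ
v_2 = (3, -1, -1)ᵀ
v_3 = (1, 0, 0)ᵀ

Let N = A − (-4)·I. We want v_3 with N^3 v_3 = 0 but N^2 v_3 ≠ 0; then v_{j-1} := N · v_j for j = 3, …, 2.

Pick v_3 = (1, 0, 0)ᵀ.
Then v_2 = N · v_3 = (3, -1, -1)ᵀ.
Then v_1 = N · v_2 = (1, 0, -1)ᵀ.

Sanity check: (A − (-4)·I) v_1 = (0, 0, 0)ᵀ = 0. ✓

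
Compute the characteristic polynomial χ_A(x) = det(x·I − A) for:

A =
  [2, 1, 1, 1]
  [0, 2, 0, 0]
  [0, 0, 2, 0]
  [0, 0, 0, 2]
x^4 - 8*x^3 + 24*x^2 - 32*x + 16

Expanding det(x·I − A) (e.g. by cofactor expansion or by noting that A is similar to its Jordan form J, which has the same characteristic polynomial as A) gives
  χ_A(x) = x^4 - 8*x^3 + 24*x^2 - 32*x + 16
which factors as (x - 2)^4. The eigenvalues (with algebraic multiplicities) are λ = 2 with multiplicity 4.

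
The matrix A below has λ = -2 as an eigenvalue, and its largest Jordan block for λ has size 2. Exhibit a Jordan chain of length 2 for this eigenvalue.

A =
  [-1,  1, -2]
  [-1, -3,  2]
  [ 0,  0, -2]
A Jordan chain for λ = -2 of length 2:
v_1 = (1, -1, 0)ᵀ
v_2 = (1, 0, 0)ᵀ

Let N = A − (-2)·I. We want v_2 with N^2 v_2 = 0 but N^1 v_2 ≠ 0; then v_{j-1} := N · v_j for j = 2, …, 2.

Pick v_2 = (1, 0, 0)ᵀ.
Then v_1 = N · v_2 = (1, -1, 0)ᵀ.

Sanity check: (A − (-2)·I) v_1 = (0, 0, 0)ᵀ = 0. ✓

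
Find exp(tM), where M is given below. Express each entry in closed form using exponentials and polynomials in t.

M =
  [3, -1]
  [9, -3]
e^{tM} =
  [3*t + 1, -t]
  [9*t, 1 - 3*t]

Strategy: write M = P · J · P⁻¹ where J is a Jordan canonical form, so e^{tM} = P · e^{tJ} · P⁻¹, and e^{tJ} can be computed block-by-block.

M has Jordan form
J =
  [0, 1]
  [0, 0]
(up to reordering of blocks).

Per-block formulas:
  For a 2×2 Jordan block J_2(0): exp(t · J_2(0)) = e^(0t)·(I + t·N), where N is the 2×2 nilpotent shift.

After assembling e^{tJ} and conjugating by P, we get:

e^{tM} =
  [3*t + 1, -t]
  [9*t, 1 - 3*t]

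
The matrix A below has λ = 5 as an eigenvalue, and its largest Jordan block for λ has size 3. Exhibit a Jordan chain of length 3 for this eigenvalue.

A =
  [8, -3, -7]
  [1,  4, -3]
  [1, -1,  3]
A Jordan chain for λ = 5 of length 3:
v_1 = (-1, -1, 0)ᵀ
v_2 = (3, 1, 1)ᵀ
v_3 = (1, 0, 0)ᵀ

Let N = A − (5)·I. We want v_3 with N^3 v_3 = 0 but N^2 v_3 ≠ 0; then v_{j-1} := N · v_j for j = 3, …, 2.

Pick v_3 = (1, 0, 0)ᵀ.
Then v_2 = N · v_3 = (3, 1, 1)ᵀ.
Then v_1 = N · v_2 = (-1, -1, 0)ᵀ.

Sanity check: (A − (5)·I) v_1 = (0, 0, 0)ᵀ = 0. ✓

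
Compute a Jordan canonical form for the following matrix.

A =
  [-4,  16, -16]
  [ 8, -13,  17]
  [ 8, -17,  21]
J_1(-4) ⊕ J_2(4)

The characteristic polynomial is
  det(x·I − A) = x^3 - 4*x^2 - 16*x + 64 = (x - 4)^2*(x + 4)

Eigenvalues and multiplicities (the geometric multiplicity of λ is n − rank(A − λI), which equals the number of Jordan blocks for λ):
  λ = -4: algebraic multiplicity = 1, geometric multiplicity = 1
  λ = 4: algebraic multiplicity = 2, geometric multiplicity = 1

Determining the block sizes for each eigenvalue:
  λ = -4: one block (gm = 1), so the single block has size am = 1 → block sizes [1]
  λ = 4: one block (gm = 1), so the single block has size am = 2 → block sizes [2]

Assembling the blocks gives a Jordan form
J =
  [-4, 0, 0]
  [ 0, 4, 1]
  [ 0, 0, 4]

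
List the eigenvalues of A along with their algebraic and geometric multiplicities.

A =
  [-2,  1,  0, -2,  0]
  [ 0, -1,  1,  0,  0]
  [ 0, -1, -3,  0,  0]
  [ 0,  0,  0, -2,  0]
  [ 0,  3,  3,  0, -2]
λ = -2: alg = 5, geom = 3

Step 1 — factor the characteristic polynomial to read off the algebraic multiplicities:
  χ_A(x) = (x + 2)^5

Step 2 — compute geometric multiplicities via the rank-nullity identity g(λ) = n − rank(A − λI):
  rank(A − (-2)·I) = 2, so dim ker(A − (-2)·I) = n − 2 = 3

Summary:
  λ = -2: algebraic multiplicity = 5, geometric multiplicity = 3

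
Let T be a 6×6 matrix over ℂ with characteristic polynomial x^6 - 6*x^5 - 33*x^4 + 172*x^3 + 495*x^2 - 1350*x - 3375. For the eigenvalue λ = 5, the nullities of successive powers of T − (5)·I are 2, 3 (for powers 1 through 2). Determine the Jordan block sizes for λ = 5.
Block sizes for λ = 5: [2, 1]

From the dimensions of kernels of powers, the number of Jordan blocks of size at least j is d_j − d_{j−1} where d_j = dim ker(N^j) (with d_0 = 0). Computing the differences gives [2, 1].
The number of blocks of size exactly k is (#blocks of size ≥ k) − (#blocks of size ≥ k + 1), so the partition is: 1 block(s) of size 1, 1 block(s) of size 2.
In nonincreasing order the block sizes are [2, 1].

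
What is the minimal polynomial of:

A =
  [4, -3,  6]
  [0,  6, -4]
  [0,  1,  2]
x^2 - 8*x + 16

The characteristic polynomial is χ_A(x) = (x - 4)^3, so the eigenvalues are known. The minimal polynomial is
  m_A(x) = Π_λ (x − λ)^{k_λ}
where k_λ is the size of the *largest* Jordan block for λ (equivalently, the smallest k with (A − λI)^k v = 0 for every generalised eigenvector v of λ).

  λ = 4: largest Jordan block has size 2, contributing (x − 4)^2

So m_A(x) = (x - 4)^2 = x^2 - 8*x + 16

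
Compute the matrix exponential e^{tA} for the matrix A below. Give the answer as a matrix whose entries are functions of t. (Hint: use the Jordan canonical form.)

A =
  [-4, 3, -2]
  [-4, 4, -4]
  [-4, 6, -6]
e^{tA} =
  [-2*t*exp(-2*t) + exp(-2*t), 3*t*exp(-2*t), -2*t*exp(-2*t)]
  [-4*t*exp(-2*t), 6*t*exp(-2*t) + exp(-2*t), -4*t*exp(-2*t)]
  [-4*t*exp(-2*t), 6*t*exp(-2*t), -4*t*exp(-2*t) + exp(-2*t)]

Strategy: write A = P · J · P⁻¹ where J is a Jordan canonical form, so e^{tA} = P · e^{tJ} · P⁻¹, and e^{tJ} can be computed block-by-block.

A has Jordan form
J =
  [-2,  1,  0]
  [ 0, -2,  0]
  [ 0,  0, -2]
(up to reordering of blocks).

Per-block formulas:
  For a 1×1 block at λ = -2: exp(t · [-2]) = [e^(-2t)].
  For a 2×2 Jordan block J_2(-2): exp(t · J_2(-2)) = e^(-2t)·(I + t·N), where N is the 2×2 nilpotent shift.

After assembling e^{tJ} and conjugating by P, we get:

e^{tA} =
  [-2*t*exp(-2*t) + exp(-2*t), 3*t*exp(-2*t), -2*t*exp(-2*t)]
  [-4*t*exp(-2*t), 6*t*exp(-2*t) + exp(-2*t), -4*t*exp(-2*t)]
  [-4*t*exp(-2*t), 6*t*exp(-2*t), -4*t*exp(-2*t) + exp(-2*t)]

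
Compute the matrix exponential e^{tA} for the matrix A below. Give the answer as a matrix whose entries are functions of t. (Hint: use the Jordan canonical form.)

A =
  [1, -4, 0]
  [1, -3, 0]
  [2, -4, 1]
e^{tA} =
  [2*t*exp(-t) + exp(-t), -4*t*exp(-t), 0]
  [t*exp(-t), -2*t*exp(-t) + exp(-t), 0]
  [exp(t) - exp(-t), -2*exp(t) + 2*exp(-t), exp(t)]

Strategy: write A = P · J · P⁻¹ where J is a Jordan canonical form, so e^{tA} = P · e^{tJ} · P⁻¹, and e^{tJ} can be computed block-by-block.

A has Jordan form
J =
  [-1,  1, 0]
  [ 0, -1, 0]
  [ 0,  0, 1]
(up to reordering of blocks).

Per-block formulas:
  For a 1×1 block at λ = 1: exp(t · [1]) = [e^(1t)].
  For a 2×2 Jordan block J_2(-1): exp(t · J_2(-1)) = e^(-1t)·(I + t·N), where N is the 2×2 nilpotent shift.

After assembling e^{tJ} and conjugating by P, we get:

e^{tA} =
  [2*t*exp(-t) + exp(-t), -4*t*exp(-t), 0]
  [t*exp(-t), -2*t*exp(-t) + exp(-t), 0]
  [exp(t) - exp(-t), -2*exp(t) + 2*exp(-t), exp(t)]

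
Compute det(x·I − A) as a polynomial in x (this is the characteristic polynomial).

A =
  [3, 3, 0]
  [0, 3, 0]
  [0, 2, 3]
x^3 - 9*x^2 + 27*x - 27

Expanding det(x·I − A) (e.g. by cofactor expansion or by noting that A is similar to its Jordan form J, which has the same characteristic polynomial as A) gives
  χ_A(x) = x^3 - 9*x^2 + 27*x - 27
which factors as (x - 3)^3. The eigenvalues (with algebraic multiplicities) are λ = 3 with multiplicity 3.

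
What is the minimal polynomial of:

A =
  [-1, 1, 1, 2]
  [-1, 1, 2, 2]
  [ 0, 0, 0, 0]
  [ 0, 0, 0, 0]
x^3

The characteristic polynomial is χ_A(x) = x^4, so the eigenvalues are known. The minimal polynomial is
  m_A(x) = Π_λ (x − λ)^{k_λ}
where k_λ is the size of the *largest* Jordan block for λ (equivalently, the smallest k with (A − λI)^k v = 0 for every generalised eigenvector v of λ).

  λ = 0: largest Jordan block has size 3, contributing (x − 0)^3

So m_A(x) = x^3 = x^3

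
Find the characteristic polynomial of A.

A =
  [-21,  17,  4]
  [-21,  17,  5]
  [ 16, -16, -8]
x^3 + 12*x^2 + 48*x + 64

Expanding det(x·I − A) (e.g. by cofactor expansion or by noting that A is similar to its Jordan form J, which has the same characteristic polynomial as A) gives
  χ_A(x) = x^3 + 12*x^2 + 48*x + 64
which factors as (x + 4)^3. The eigenvalues (with algebraic multiplicities) are λ = -4 with multiplicity 3.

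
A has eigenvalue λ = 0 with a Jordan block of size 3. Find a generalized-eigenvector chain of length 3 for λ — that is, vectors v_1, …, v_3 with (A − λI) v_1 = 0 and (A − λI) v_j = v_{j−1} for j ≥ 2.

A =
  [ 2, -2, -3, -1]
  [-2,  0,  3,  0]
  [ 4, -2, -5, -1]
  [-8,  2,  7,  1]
A Jordan chain for λ = 0 of length 3:
v_1 = (0, -2, 0, 4)ᵀ
v_2 = (-2, 0, -2, 2)ᵀ
v_3 = (0, 1, 0, 0)ᵀ

Let N = A − (0)·I. We want v_3 with N^3 v_3 = 0 but N^2 v_3 ≠ 0; then v_{j-1} := N · v_j for j = 3, …, 2.

Pick v_3 = (0, 1, 0, 0)ᵀ.
Then v_2 = N · v_3 = (-2, 0, -2, 2)ᵀ.
Then v_1 = N · v_2 = (0, -2, 0, 4)ᵀ.

Sanity check: (A − (0)·I) v_1 = (0, 0, 0, 0)ᵀ = 0. ✓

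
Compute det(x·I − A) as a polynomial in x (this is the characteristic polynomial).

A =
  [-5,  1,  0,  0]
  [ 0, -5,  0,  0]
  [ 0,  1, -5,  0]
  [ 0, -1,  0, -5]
x^4 + 20*x^3 + 150*x^2 + 500*x + 625

Expanding det(x·I − A) (e.g. by cofactor expansion or by noting that A is similar to its Jordan form J, which has the same characteristic polynomial as A) gives
  χ_A(x) = x^4 + 20*x^3 + 150*x^2 + 500*x + 625
which factors as (x + 5)^4. The eigenvalues (with algebraic multiplicities) are λ = -5 with multiplicity 4.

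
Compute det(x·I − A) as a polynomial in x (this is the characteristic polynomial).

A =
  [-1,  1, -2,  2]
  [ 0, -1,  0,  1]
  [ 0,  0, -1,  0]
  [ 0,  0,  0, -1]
x^4 + 4*x^3 + 6*x^2 + 4*x + 1

Expanding det(x·I − A) (e.g. by cofactor expansion or by noting that A is similar to its Jordan form J, which has the same characteristic polynomial as A) gives
  χ_A(x) = x^4 + 4*x^3 + 6*x^2 + 4*x + 1
which factors as (x + 1)^4. The eigenvalues (with algebraic multiplicities) are λ = -1 with multiplicity 4.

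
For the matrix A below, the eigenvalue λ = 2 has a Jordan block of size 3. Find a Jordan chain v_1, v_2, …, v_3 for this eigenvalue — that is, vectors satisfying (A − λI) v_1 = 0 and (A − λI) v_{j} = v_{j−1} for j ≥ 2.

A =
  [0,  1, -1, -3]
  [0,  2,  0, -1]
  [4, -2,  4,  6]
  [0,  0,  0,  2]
A Jordan chain for λ = 2 of length 3:
v_1 = (-1, 0, 2, 0)ᵀ
v_2 = (-3, -1, 6, 0)ᵀ
v_3 = (0, 0, 0, 1)ᵀ

Let N = A − (2)·I. We want v_3 with N^3 v_3 = 0 but N^2 v_3 ≠ 0; then v_{j-1} := N · v_j for j = 3, …, 2.

Pick v_3 = (0, 0, 0, 1)ᵀ.
Then v_2 = N · v_3 = (-3, -1, 6, 0)ᵀ.
Then v_1 = N · v_2 = (-1, 0, 2, 0)ᵀ.

Sanity check: (A − (2)·I) v_1 = (0, 0, 0, 0)ᵀ = 0. ✓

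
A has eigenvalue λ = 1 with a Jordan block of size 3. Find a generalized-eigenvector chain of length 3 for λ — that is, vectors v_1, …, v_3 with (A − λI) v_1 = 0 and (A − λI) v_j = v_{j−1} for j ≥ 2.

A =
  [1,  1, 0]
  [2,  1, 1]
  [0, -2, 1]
A Jordan chain for λ = 1 of length 3:
v_1 = (2, 0, -4)ᵀ
v_2 = (0, 2, 0)ᵀ
v_3 = (1, 0, 0)ᵀ

Let N = A − (1)·I. We want v_3 with N^3 v_3 = 0 but N^2 v_3 ≠ 0; then v_{j-1} := N · v_j for j = 3, …, 2.

Pick v_3 = (1, 0, 0)ᵀ.
Then v_2 = N · v_3 = (0, 2, 0)ᵀ.
Then v_1 = N · v_2 = (2, 0, -4)ᵀ.

Sanity check: (A − (1)·I) v_1 = (0, 0, 0)ᵀ = 0. ✓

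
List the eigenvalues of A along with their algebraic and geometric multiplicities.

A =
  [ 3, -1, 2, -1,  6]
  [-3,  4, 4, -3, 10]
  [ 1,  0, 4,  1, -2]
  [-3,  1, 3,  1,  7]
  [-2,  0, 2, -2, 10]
λ = 4: alg = 3, geom = 2; λ = 5: alg = 2, geom = 1

Step 1 — factor the characteristic polynomial to read off the algebraic multiplicities:
  χ_A(x) = (x - 5)^2*(x - 4)^3

Step 2 — compute geometric multiplicities via the rank-nullity identity g(λ) = n − rank(A − λI):
  rank(A − (4)·I) = 3, so dim ker(A − (4)·I) = n − 3 = 2
  rank(A − (5)·I) = 4, so dim ker(A − (5)·I) = n − 4 = 1

Summary:
  λ = 4: algebraic multiplicity = 3, geometric multiplicity = 2
  λ = 5: algebraic multiplicity = 2, geometric multiplicity = 1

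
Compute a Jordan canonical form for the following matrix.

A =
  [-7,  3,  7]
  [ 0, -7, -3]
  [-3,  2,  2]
J_3(-4)

The characteristic polynomial is
  det(x·I − A) = x^3 + 12*x^2 + 48*x + 64 = (x + 4)^3

Eigenvalues and multiplicities (the geometric multiplicity of λ is n − rank(A − λI), which equals the number of Jordan blocks for λ):
  λ = -4: algebraic multiplicity = 3, geometric multiplicity = 1

Determining the block sizes for each eigenvalue:
  λ = -4: one block (gm = 1), so the single block has size am = 3 → block sizes [3]

Assembling the blocks gives a Jordan form
J =
  [-4,  1,  0]
  [ 0, -4,  1]
  [ 0,  0, -4]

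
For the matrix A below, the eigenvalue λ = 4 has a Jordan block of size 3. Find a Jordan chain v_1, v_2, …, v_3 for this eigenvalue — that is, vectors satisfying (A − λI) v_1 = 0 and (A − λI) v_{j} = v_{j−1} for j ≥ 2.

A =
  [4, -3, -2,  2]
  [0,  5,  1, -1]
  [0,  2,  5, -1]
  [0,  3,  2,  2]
A Jordan chain for λ = 4 of length 3:
v_1 = (-1, 0, 1, 1)ᵀ
v_2 = (-3, 1, 2, 3)ᵀ
v_3 = (0, 1, 0, 0)ᵀ

Let N = A − (4)·I. We want v_3 with N^3 v_3 = 0 but N^2 v_3 ≠ 0; then v_{j-1} := N · v_j for j = 3, …, 2.

Pick v_3 = (0, 1, 0, 0)ᵀ.
Then v_2 = N · v_3 = (-3, 1, 2, 3)ᵀ.
Then v_1 = N · v_2 = (-1, 0, 1, 1)ᵀ.

Sanity check: (A − (4)·I) v_1 = (0, 0, 0, 0)ᵀ = 0. ✓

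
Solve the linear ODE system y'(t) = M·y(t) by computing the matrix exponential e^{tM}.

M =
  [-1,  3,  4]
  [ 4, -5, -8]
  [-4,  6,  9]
e^{tM} =
  [-2*t*exp(t) + exp(t), 3*t*exp(t), 4*t*exp(t)]
  [4*t*exp(t), -6*t*exp(t) + exp(t), -8*t*exp(t)]
  [-4*t*exp(t), 6*t*exp(t), 8*t*exp(t) + exp(t)]

Strategy: write M = P · J · P⁻¹ where J is a Jordan canonical form, so e^{tM} = P · e^{tJ} · P⁻¹, and e^{tJ} can be computed block-by-block.

M has Jordan form
J =
  [1, 1, 0]
  [0, 1, 0]
  [0, 0, 1]
(up to reordering of blocks).

Per-block formulas:
  For a 2×2 Jordan block J_2(1): exp(t · J_2(1)) = e^(1t)·(I + t·N), where N is the 2×2 nilpotent shift.
  For a 1×1 block at λ = 1: exp(t · [1]) = [e^(1t)].

After assembling e^{tJ} and conjugating by P, we get:

e^{tM} =
  [-2*t*exp(t) + exp(t), 3*t*exp(t), 4*t*exp(t)]
  [4*t*exp(t), -6*t*exp(t) + exp(t), -8*t*exp(t)]
  [-4*t*exp(t), 6*t*exp(t), 8*t*exp(t) + exp(t)]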